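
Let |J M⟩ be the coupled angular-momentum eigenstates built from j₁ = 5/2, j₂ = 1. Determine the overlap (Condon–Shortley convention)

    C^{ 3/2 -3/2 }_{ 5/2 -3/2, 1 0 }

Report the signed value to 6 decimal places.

triangle: 2!*3!*0!/6! = 12/720
(j±m)!: 1!*4!*1!*1!*0!*3! = 144
prefactor² = (2J+1)*Δ*N² = 48/5
  k=1: −1/(1!*1!*3!*0!*0!*0!) = -1/6
Σ = -1/6  ⇒  CG² = 48/5*(-1/6)² = 4/15
CG = −√(4/15) = -0.516398

−√(4/15) = -0.516398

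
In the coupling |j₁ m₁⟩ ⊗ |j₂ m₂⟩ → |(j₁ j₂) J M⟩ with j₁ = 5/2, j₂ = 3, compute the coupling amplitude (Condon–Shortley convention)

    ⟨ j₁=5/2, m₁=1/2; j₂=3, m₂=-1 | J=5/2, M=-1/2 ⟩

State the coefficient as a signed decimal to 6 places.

triangle: 3!×2!×3!/9! = 72/362880
(j±m)!: 3!×2!×2!×4!×2!×3! = 6912
prefactor² = (2J+1)×Δ×N² = 288/35
  k=0: +1/(0!×3!×2!×2!×0!×1!) = 1/24
  k=1: −1/(1!×2!×1!×1!×1!×2!) = -1/4
  k=2: +1/(2!×1!×0!×0!×2!×3!) = 1/24
Σ = -1/6  ⇒  CG² = 288/35×(-1/6)² = 8/35
CG = −√(8/35) = -0.478091

−√(8/35) ≈ -0.478091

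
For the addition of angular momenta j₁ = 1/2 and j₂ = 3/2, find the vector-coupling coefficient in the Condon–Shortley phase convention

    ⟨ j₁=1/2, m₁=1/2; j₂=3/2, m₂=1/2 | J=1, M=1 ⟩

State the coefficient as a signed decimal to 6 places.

+0.500000  (= +√(1/4))

j₁+j₂−J=1  J+j₁−j₂=0  J−j₁+j₂=2  j₁+j₂+J+1=4
(j₁±m₁, j₂±m₂, J±M) = (1,0,2,1,2,0)
P² = 1
sum k=0..0:
  [0] +1/2 = 1/2
S = 1/2
C² = P²·S² = 1/4 ; C = +0.500000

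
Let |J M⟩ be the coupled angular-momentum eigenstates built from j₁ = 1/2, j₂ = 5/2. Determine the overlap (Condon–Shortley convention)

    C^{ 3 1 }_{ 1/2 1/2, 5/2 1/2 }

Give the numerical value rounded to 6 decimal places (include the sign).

+√(2/3) ≈ +0.816497

triangle: 0!*1!*5!/7! = 120/5040
(j±m)!: 1!*0!*3!*2!*4!*2! = 576
prefactor² = (2J+1)*Δ*N² = 96
  k=0: +1/(0!*0!*0!*3!*1!*2!) = 1/12
Σ = 1/12  ⇒  CG² = 96*1/12² = 2/3
CG = +√(2/3) = +0.816497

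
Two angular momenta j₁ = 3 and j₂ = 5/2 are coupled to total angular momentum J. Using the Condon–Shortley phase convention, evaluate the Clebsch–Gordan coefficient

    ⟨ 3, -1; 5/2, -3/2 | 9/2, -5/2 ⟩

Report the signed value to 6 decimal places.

+0.317821

√[10·1!5!4!/11! · 2!4!1!4!2!7!] = √(92160/11)
  +(−1)^0/∏(0,1,4,1,1,3)! = 1/144  (running 1/144)
  +(−1)^1/∏(1,0,3,0,2,4)! = -1/288  (running 1/288)
⟨..|..⟩ = √(92160/11)·(1/288) = +0.317821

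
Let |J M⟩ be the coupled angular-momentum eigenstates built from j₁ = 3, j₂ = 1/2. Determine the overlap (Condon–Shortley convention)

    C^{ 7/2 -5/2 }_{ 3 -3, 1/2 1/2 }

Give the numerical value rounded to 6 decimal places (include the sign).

+√(1/7) ≈ +0.377964

√[8·0!6!1!/8! · 0!6!1!0!1!6!] = √(518400/7)
  +(−1)^0/∏(0,0,6,1,0,0)! = 1/720  (running 1/720)
⟨..|..⟩ = √(518400/7)·(1/720) = +0.377964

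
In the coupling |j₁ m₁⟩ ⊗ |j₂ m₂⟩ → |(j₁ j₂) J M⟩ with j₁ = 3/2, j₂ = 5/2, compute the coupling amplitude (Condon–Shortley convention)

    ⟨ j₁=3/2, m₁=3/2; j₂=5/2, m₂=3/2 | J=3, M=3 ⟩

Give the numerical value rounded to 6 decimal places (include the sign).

+√(3/8) = +0.612372

j₁+j₂−J=1  J+j₁−j₂=2  J−j₁+j₂=4  j₁+j₂+J+1=8
(j₁±m₁, j₂±m₂, J±M) = (3,0,4,1,6,0)
P² = 864
sum k=0..0:
  [0] +1/48 = 1/48
S = 1/48
C² = P²·S² = 3/8 ; C = +0.612372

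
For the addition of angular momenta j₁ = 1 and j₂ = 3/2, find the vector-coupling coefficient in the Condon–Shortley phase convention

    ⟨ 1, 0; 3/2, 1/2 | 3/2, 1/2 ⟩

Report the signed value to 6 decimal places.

−√(1/15) = -0.258199

√[4·1!1!2!/5! · 1!1!2!1!2!1!] = √(4/15)
  +(−1)^0/∏(0,1,1,2,0,0)! = 1/2  (running 1/2)
  +(−1)^1/∏(1,0,0,1,1,1)! = -1  (running -1/2)
⟨..|..⟩ = √(4/15)·(-1/2) = -0.258199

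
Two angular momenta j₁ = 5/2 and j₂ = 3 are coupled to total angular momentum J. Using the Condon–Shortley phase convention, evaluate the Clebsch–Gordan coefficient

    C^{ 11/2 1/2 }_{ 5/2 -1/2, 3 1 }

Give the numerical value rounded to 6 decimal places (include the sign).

+√(25/77) = +0.569803

triangle: 0!*5!*6!/12! = 86400/479001600
(j±m)!: 2!*3!*4!*2!*6!*5! = 49766400
prefactor² = (2J+1)*Δ*N² = 8294400/77
  k=0: +1/(0!*0!*3!*4!*2!*2!) = 1/576
Σ = 1/576  ⇒  CG² = 8294400/77*1/576² = 25/77
CG = +√(25/77) = +0.569803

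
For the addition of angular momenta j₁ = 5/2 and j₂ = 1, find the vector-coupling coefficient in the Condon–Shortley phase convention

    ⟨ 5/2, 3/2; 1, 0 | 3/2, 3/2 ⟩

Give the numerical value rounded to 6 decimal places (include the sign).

−√(4/15) = -0.516398

√[4·2!3!0!/6! · 4!1!1!1!3!0!] = √(48/5)
  +(−1)^1/∏(1,1,0,0,3,0)! = -1/6  (running -1/6)
⟨..|..⟩ = √(48/5)·(-1/6) = -0.516398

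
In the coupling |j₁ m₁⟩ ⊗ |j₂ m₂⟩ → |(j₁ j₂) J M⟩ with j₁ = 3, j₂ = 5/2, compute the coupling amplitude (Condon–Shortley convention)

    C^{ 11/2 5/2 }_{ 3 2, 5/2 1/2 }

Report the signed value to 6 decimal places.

√[12·0!6!5!/12! · 5!1!3!2!8!3!] = √(8294400/11)
  +(−1)^0/∏(0,0,1,3,5,2)! = 1/1440  (running 1/1440)
⟨..|..⟩ = √(8294400/11)·(1/1440) = +0.603023

+0.603023  (= +√(4/11))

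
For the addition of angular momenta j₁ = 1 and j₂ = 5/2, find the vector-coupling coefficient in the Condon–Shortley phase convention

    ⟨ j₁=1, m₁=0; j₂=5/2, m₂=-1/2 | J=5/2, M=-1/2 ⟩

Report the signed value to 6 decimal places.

+0.169031  (= +√(1/35))

triangle: 1!*1!*4!/7! = 24/5040
(j±m)!: 1!*1!*2!*3!*2!*3! = 144
prefactor² = (2J+1)*Δ*N² = 144/35
  k=0: +1/(0!*1!*1!*2!*0!*2!) = 1/4
  k=1: −1/(1!*0!*0!*1!*1!*3!) = -1/6
Σ = 1/12  ⇒  CG² = 144/35*1/12² = 1/35
CG = +√(1/35) = +0.169031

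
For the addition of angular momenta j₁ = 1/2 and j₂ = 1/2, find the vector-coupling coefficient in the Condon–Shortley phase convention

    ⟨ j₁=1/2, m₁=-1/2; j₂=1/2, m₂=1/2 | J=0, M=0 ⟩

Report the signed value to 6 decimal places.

-0.707107

√[1·1!0!0!/2! · 0!1!1!0!0!0!] = √(1/2)
  +(−1)^1/∏(1,0,0,0,0,0)! = -1  (running -1)
⟨..|..⟩ = √(1/2)·(-1) = -0.707107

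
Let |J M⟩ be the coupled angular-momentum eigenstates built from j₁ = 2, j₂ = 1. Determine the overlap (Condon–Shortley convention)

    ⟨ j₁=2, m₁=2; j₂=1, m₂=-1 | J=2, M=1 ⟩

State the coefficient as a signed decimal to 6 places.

triangle: 1!×3!×1!/6! = 6/720
(j±m)!: 4!×0!×0!×2!×3!×1! = 288
prefactor² = (2J+1)×Δ×N² = 12
  k=0: +1/(0!×1!×0!×0!×3!×1!) = 1/6
Σ = 1/6  ⇒  CG² = 12×1/6² = 1/3
CG = +√(1/3) = +0.577350

+√(1/3) ≈ +0.577350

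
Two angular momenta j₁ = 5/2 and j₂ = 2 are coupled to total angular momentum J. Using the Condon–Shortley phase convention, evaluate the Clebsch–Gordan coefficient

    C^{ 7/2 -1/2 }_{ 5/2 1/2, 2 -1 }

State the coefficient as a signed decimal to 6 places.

√[8·1!4!3!/9! · 3!2!1!3!3!4!] = √(1152/35)
  +(−1)^0/∏(0,1,2,1,2,2)! = 1/8  (running 1/8)
  +(−1)^1/∏(1,0,1,0,3,3)! = -1/36  (running 7/72)
⟨..|..⟩ = √(1152/35)·(7/72) = +0.557773

+0.557773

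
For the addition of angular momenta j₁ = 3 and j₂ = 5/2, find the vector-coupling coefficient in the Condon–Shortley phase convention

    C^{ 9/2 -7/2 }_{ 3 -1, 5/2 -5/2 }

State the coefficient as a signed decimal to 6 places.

j₁+j₂−J=1  J+j₁−j₂=5  J−j₁+j₂=4  j₁+j₂+J+1=11
(j₁±m₁, j₂±m₂, J±M) = (2,4,0,5,1,8)
P² = 1843200/11
sum k=0..0:
  [0] +1/576 = 1/576
S = 1/576
C² = P²·S² = 50/99 ; C = +0.710669

+0.710669  (= +√(50/99))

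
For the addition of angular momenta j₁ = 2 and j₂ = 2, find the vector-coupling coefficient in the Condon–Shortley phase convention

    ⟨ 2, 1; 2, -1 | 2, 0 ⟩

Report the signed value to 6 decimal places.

+0.267261  (= +√(1/14))

triangle: 2!·2!·2!/7! = 8/5040
(j±m)!: 3!·1!·1!·3!·2!·2! = 144
prefactor² = (2J+1)·Δ·N² = 8/7
  k=0: +1/(0!·2!·1!·1!·1!·1!) = 1/2
  k=1: −1/(1!·1!·0!·0!·2!·2!) = -1/4
Σ = 1/4  ⇒  CG² = 8/7·1/4² = 1/14
CG = +√(1/14) = +0.267261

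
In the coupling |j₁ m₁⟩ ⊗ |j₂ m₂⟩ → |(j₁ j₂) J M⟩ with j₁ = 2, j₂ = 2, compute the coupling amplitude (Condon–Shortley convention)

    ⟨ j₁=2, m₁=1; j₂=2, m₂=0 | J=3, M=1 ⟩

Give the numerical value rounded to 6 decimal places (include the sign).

+0.447214

triangle: 1!*3!*3!/8! = 36/40320
(j±m)!: 3!*1!*2!*2!*4!*2! = 1152
prefactor² = (2J+1)*Δ*N² = 36/5
  k=0: +1/(0!*1!*1!*2!*2!*1!) = 1/4
  k=1: −1/(1!*0!*0!*1!*3!*2!) = -1/12
Σ = 1/6  ⇒  CG² = 36/5*1/6² = 1/5
CG = +√(1/5) = +0.447214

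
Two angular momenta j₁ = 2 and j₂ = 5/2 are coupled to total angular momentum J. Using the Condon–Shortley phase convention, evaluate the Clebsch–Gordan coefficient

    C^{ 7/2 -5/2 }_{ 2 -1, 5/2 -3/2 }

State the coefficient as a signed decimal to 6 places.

+√(1/63) = +0.125988

triangle: 1!*3!*4!/9! = 144/362880
(j±m)!: 1!*3!*1!*4!*1!*6! = 103680
prefactor² = (2J+1)*Δ*N² = 2304/7
  k=0: +1/(0!*1!*3!*1!*0!*3!) = 1/36
  k=1: −1/(1!*0!*2!*0!*1!*4!) = -1/48
Σ = 1/144  ⇒  CG² = 2304/7*1/144² = 1/63
CG = +√(1/63) = +0.125988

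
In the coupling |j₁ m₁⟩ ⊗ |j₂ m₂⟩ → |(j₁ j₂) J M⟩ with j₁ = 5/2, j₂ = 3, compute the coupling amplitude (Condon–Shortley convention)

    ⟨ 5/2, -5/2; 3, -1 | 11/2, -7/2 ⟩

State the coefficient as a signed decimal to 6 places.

j₁+j₂−J=0  J+j₁−j₂=5  J−j₁+j₂=6  j₁+j₂+J+1=12
(j₁±m₁, j₂±m₂, J±M) = (0,5,2,4,2,9)
P² = 99532800/11
sum k=0..0:
  [0] +1/5760 = 1/5760
S = 1/5760
C² = P²·S² = 3/11 ; C = +0.522233

+√(3/11) = +0.522233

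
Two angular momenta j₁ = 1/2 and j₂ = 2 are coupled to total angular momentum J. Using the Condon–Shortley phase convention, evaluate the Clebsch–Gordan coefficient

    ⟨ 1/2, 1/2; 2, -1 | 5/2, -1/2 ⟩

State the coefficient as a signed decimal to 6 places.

+√(2/5) ≈ +0.632456

√[6·0!1!4!/6! · 1!0!1!3!2!3!] = √(72/5)
  +(−1)^0/∏(0,0,0,1,1,3)! = 1/6  (running 1/6)
⟨..|..⟩ = √(72/5)·(1/6) = +0.632456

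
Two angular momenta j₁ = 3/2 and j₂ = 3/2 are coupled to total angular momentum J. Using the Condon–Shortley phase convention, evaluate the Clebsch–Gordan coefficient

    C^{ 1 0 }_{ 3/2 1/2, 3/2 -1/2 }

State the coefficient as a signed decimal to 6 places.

−√(1/20) ≈ -0.223607

√[3·2!1!1!/5! · 2!1!1!2!1!1!] = √(1/5)
  +(−1)^0/∏(0,2,1,1,0,0)! = 1/2  (running 1/2)
  +(−1)^1/∏(1,1,0,0,1,1)! = -1  (running -1/2)
⟨..|..⟩ = √(1/5)·(-1/2) = -0.223607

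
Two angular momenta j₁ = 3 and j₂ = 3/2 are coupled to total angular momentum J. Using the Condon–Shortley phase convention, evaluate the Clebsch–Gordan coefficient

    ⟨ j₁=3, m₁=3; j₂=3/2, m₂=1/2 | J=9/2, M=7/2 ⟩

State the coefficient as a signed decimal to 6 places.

√[10·0!6!3!/10! · 6!0!2!1!8!1!] = √(691200)
  +(−1)^0/∏(0,0,0,2,6,1)! = 1/1440  (running 1/1440)
⟨..|..⟩ = √(691200)·(1/1440) = +0.577350

+√(1/3) ≈ +0.577350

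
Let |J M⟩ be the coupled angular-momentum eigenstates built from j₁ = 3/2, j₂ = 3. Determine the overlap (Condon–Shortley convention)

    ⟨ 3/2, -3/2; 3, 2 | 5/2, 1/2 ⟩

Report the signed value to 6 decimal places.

j₁+j₂−J=2  J+j₁−j₂=1  J−j₁+j₂=4  j₁+j₂+J+1=8
(j₁±m₁, j₂±m₂, J±M) = (0,3,5,1,3,2)
P² = 432/7
sum k=2..2:
  [2] +1/12 = 1/12
S = 1/12
C² = P²·S² = 3/7 ; C = +0.654654

+√(3/7) = +0.654654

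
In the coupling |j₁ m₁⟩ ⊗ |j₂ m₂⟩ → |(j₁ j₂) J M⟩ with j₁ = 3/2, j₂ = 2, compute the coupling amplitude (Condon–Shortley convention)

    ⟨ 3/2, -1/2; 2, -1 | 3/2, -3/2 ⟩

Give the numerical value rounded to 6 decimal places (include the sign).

-0.632456

triangle: 2!·1!·2!/6! = 4/720
(j±m)!: 1!·2!·1!·3!·0!·3! = 72
prefactor² = (2J+1)·Δ·N² = 8/5
  k=1: −1/(1!·1!·1!·0!·0!·2!) = -1/2
Σ = -1/2  ⇒  CG² = 8/5·(-1/2)² = 2/5
CG = −√(2/5) = -0.632456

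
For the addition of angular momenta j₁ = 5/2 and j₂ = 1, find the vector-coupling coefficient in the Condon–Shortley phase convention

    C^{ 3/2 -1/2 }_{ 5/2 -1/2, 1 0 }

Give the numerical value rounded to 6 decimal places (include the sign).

j₁+j₂−J=2  J+j₁−j₂=3  J−j₁+j₂=0  j₁+j₂+J+1=6
(j₁±m₁, j₂±m₂, J±M) = (2,3,1,1,1,2)
P² = 8/5
sum k=1..1:
  [1] −1/2 = -1/2
S = -1/2
C² = P²·S² = 2/5 ; C = -0.632456

−√(2/5) ≈ -0.632456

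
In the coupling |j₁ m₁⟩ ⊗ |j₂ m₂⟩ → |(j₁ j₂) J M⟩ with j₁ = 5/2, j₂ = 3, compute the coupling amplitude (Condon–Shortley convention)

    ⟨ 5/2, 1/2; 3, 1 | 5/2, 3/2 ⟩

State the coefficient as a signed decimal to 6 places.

+√(1/35) = +0.169031

triangle: 3!·2!·3!/9! = 72/362880
(j±m)!: 3!·2!·4!·2!·4!·1! = 13824
prefactor² = (2J+1)·Δ·N² = 576/35
  k=1: −1/(1!·2!·1!·3!·1!·0!) = -1/12
  k=2: +1/(2!·1!·0!·2!·2!·1!) = 1/8
Σ = 1/24  ⇒  CG² = 576/35·1/24² = 1/35
CG = +√(1/35) = +0.169031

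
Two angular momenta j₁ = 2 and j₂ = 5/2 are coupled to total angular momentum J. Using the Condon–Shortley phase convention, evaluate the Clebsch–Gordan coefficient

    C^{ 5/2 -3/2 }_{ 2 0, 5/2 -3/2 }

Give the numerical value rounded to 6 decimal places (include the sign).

−√(1/70) ≈ -0.119523

triangle: 2!×2!×3!/8! = 24/40320
(j±m)!: 2!×2!×1!×4!×1!×4! = 2304
prefactor² = (2J+1)×Δ×N² = 288/35
  k=0: +1/(0!×2!×2!×1!×0!×2!) = 1/8
  k=1: −1/(1!×1!×1!×0!×1!×3!) = -1/6
Σ = -1/24  ⇒  CG² = 288/35×(-1/24)² = 1/70
CG = −√(1/70) = -0.119523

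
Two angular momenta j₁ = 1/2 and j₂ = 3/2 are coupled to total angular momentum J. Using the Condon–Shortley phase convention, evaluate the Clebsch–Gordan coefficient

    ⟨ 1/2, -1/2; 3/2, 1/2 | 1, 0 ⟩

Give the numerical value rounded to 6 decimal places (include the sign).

−√(1/2) = -0.707107

j₁+j₂−J=1  J+j₁−j₂=0  J−j₁+j₂=2  j₁+j₂+J+1=4
(j₁±m₁, j₂±m₂, J±M) = (0,1,2,1,1,1)
P² = 1/2
sum k=1..1:
  [1] −1/1 = -1
S = -1
C² = P²·S² = 1/2 ; C = -0.707107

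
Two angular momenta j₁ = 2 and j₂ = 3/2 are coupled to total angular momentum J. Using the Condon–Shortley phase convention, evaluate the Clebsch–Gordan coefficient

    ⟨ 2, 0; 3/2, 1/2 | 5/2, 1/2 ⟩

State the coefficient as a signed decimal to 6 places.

√[6·1!3!2!/7! · 2!2!2!1!3!2!] = √(48/35)
  +(−1)^0/∏(0,1,2,2,1,0)! = 1/4  (running 1/4)
  +(−1)^1/∏(1,0,1,1,2,1)! = -1/2  (running -1/4)
⟨..|..⟩ = √(48/35)·(-1/4) = -0.292770

-0.292770  (= −√(3/35))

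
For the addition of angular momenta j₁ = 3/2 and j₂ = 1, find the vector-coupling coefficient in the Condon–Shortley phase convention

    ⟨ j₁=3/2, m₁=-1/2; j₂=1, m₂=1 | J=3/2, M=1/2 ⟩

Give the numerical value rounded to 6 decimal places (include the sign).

j₁+j₂−J=1  J+j₁−j₂=2  J−j₁+j₂=1  j₁+j₂+J+1=5
(j₁±m₁, j₂±m₂, J±M) = (1,2,2,0,2,1)
P² = 8/15
sum k=1..1:
  [1] −1/1 = -1
S = -1
C² = P²·S² = 8/15 ; C = -0.730297

-0.730297  (= −√(8/15))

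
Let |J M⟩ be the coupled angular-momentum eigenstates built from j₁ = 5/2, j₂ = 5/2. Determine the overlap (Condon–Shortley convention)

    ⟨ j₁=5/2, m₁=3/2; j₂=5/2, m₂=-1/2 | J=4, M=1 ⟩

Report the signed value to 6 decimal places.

+0.597614  (= +√(5/14))

j₁+j₂−J=1  J+j₁−j₂=4  J−j₁+j₂=4  j₁+j₂+J+1=10
(j₁±m₁, j₂±m₂, J±M) = (4,1,2,3,5,3)
P² = 10368/35
sum k=0..1:
  [0] +1/24 = 1/24
  [1] −1/144 = -1/144
S = 5/144
C² = P²·S² = 5/14 ; C = +0.597614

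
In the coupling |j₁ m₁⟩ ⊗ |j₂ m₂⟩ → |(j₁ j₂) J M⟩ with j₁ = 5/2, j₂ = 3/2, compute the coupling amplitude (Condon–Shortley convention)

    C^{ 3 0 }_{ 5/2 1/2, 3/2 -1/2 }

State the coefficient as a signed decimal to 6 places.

triangle: 1!·4!·2!/8! = 48/40320
(j±m)!: 3!·2!·1!·2!·3!·3! = 864
prefactor² = (2J+1)·Δ·N² = 36/5
  k=0: +1/(0!·1!·2!·1!·2!·1!) = 1/4
  k=1: −1/(1!·0!·1!·0!·3!·2!) = -1/12
Σ = 1/6  ⇒  CG² = 36/5·1/6² = 1/5
CG = +√(1/5) = +0.447214

+0.447214  (= +√(1/5))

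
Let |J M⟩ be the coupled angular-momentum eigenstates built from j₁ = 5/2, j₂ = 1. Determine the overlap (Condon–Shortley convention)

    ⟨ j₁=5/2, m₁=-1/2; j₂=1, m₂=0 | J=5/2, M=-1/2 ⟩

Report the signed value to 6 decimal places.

-0.169031  (= −√(1/35))

j₁+j₂−J=1  J+j₁−j₂=4  J−j₁+j₂=1  j₁+j₂+J+1=7
(j₁±m₁, j₂±m₂, J±M) = (2,3,1,1,2,3)
P² = 144/35
sum k=0..1:
  [0] +1/6 = 1/6
  [1] −1/4 = -1/4
S = -1/12
C² = P²·S² = 1/35 ; C = -0.169031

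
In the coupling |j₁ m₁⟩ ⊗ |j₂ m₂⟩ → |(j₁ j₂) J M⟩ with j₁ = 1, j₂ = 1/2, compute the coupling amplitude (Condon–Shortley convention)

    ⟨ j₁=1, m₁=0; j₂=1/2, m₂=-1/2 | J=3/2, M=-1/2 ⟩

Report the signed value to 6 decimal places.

+0.816497  (= +√(2/3))

j₁+j₂−J=0  J+j₁−j₂=2  J−j₁+j₂=1  j₁+j₂+J+1=4
(j₁±m₁, j₂±m₂, J±M) = (1,1,0,1,1,2)
P² = 2/3
sum k=0..0:
  [0] +1/1 = 1
S = 1
C² = P²·S² = 2/3 ; C = +0.816497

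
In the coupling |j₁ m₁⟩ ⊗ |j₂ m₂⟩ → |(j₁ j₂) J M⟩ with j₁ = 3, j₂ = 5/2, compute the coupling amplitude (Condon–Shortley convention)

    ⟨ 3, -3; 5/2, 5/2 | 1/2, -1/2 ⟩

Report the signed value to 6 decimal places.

−√(2/7) = -0.534522

√[2·5!1!0!/7! · 0!6!5!0!0!1!] = √(28800/7)
  +(−1)^5/∏(5,0,1,0,0,0)! = -1/120  (running -1/120)
⟨..|..⟩ = √(28800/7)·(-1/120) = -0.534522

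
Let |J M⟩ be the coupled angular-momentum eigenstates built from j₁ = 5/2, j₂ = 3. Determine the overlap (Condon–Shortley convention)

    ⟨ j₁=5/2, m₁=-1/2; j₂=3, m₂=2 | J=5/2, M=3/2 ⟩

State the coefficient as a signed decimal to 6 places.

j₁+j₂−J=3  J+j₁−j₂=2  J−j₁+j₂=3  j₁+j₂+J+1=9
(j₁±m₁, j₂±m₂, J±M) = (2,3,5,1,4,1)
P² = 288/7
sum k=2..3:
  [2] +1/12 = 1/12
  [3] −1/24 = -1/24
S = 1/24
C² = P²·S² = 1/14 ; C = +0.267261

+√(1/14) = +0.267261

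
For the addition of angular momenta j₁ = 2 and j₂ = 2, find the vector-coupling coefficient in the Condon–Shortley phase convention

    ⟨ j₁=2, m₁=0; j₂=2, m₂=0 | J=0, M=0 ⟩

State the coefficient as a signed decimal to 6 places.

triangle: 4!·0!·0!/5! = 24/120
(j±m)!: 2!·2!·2!·2!·0!·0! = 16
prefactor² = (2J+1)·Δ·N² = 16/5
  k=2: +1/(2!·2!·0!·0!·0!·0!) = 1/4
Σ = 1/4  ⇒  CG² = 16/5·1/4² = 1/5
CG = +√(1/5) = +0.447214

+√(1/5) = +0.447214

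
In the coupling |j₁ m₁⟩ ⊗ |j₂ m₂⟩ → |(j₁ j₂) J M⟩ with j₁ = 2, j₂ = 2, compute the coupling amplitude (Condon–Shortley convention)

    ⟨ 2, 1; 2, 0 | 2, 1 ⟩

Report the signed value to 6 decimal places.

triangle: 2!×2!×2!/7! = 8/5040
(j±m)!: 3!×1!×2!×2!×3!×1! = 144
prefactor² = (2J+1)×Δ×N² = 8/7
  k=0: +1/(0!×2!×1!×2!×1!×0!) = 1/4
  k=1: −1/(1!×1!×0!×1!×2!×1!) = -1/2
Σ = -1/4  ⇒  CG² = 8/7×(-1/4)² = 1/14
CG = −√(1/14) = -0.267261

-0.267261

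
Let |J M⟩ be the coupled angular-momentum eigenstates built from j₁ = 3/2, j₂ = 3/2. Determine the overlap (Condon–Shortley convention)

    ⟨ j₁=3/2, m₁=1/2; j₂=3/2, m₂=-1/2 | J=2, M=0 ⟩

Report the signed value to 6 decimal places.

triangle: 1!×2!×2!/6! = 4/720
(j±m)!: 2!×1!×1!×2!×2!×2! = 16
prefactor² = (2J+1)×Δ×N² = 4/9
  k=0: +1/(0!×1!×1!×1!×1!×1!) = 1
  k=1: −1/(1!×0!×0!×0!×2!×2!) = -1/4
Σ = 3/4  ⇒  CG² = 4/9×3/4² = 1/4
CG = +√(1/4) = +0.500000

+√(1/4) = +0.500000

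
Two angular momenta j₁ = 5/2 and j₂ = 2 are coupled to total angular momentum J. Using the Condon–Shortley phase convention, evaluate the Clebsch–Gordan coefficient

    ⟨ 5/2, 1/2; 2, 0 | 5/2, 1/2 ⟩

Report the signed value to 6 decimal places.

√[6·2!3!2!/8! · 3!2!2!2!3!2!] = √(72/35)
  +(−1)^0/∏(0,2,2,2,1,0)! = 1/8  (running 1/8)
  +(−1)^1/∏(1,1,1,1,2,1)! = -1/2  (running -3/8)
  +(−1)^2/∏(2,0,0,0,3,2)! = 1/24  (running -1/3)
⟨..|..⟩ = √(72/35)·(-1/3) = -0.478091

−√(8/35) = -0.478091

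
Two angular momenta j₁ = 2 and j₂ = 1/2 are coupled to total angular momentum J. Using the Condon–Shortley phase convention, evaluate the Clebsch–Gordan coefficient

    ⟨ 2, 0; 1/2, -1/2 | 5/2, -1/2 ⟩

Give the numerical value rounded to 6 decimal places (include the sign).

triangle: 0!·4!·1!/6! = 24/720
(j±m)!: 2!·2!·0!·1!·2!·3! = 48
prefactor² = (2J+1)·Δ·N² = 48/5
  k=0: +1/(0!·0!·2!·0!·2!·1!) = 1/4
Σ = 1/4  ⇒  CG² = 48/5·1/4² = 3/5
CG = +√(3/5) = +0.774597

+√(3/5) ≈ +0.774597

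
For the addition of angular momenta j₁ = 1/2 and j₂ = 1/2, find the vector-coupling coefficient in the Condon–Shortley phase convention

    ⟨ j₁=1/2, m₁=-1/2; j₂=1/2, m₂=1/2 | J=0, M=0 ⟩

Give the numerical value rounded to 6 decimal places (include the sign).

√[1·1!0!0!/2! · 0!1!1!0!0!0!] = √(1/2)
  +(−1)^1/∏(1,0,0,0,0,0)! = -1  (running -1)
⟨..|..⟩ = √(1/2)·(-1) = -0.707107

−√(1/2) = -0.707107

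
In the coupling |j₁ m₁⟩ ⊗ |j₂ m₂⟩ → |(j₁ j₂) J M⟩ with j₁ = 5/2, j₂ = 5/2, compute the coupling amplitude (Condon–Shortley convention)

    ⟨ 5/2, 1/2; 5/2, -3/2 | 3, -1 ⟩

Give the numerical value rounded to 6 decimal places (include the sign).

+0.182574

√[7·2!3!3!/9! · 3!2!1!4!2!4!] = √(96/5)
  +(−1)^0/∏(0,2,2,1,1,2)! = 1/8  (running 1/8)
  +(−1)^1/∏(1,1,1,0,2,3)! = -1/12  (running 1/24)
⟨..|..⟩ = √(96/5)·(1/24) = +0.182574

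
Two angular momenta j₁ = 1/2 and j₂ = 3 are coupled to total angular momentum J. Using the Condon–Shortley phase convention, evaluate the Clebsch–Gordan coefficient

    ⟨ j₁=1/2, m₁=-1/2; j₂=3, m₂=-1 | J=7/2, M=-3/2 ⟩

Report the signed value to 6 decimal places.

√[8·0!1!6!/8! · 0!1!2!4!2!5!] = √(11520/7)
  +(−1)^0/∏(0,0,1,2,0,4)! = 1/48  (running 1/48)
⟨..|..⟩ = √(11520/7)·(1/48) = +0.845154

+0.845154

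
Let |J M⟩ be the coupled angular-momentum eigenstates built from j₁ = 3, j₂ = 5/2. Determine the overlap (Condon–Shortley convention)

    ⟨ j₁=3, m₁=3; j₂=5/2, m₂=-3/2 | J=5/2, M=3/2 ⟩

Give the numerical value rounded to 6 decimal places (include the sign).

+√(8/21) ≈ +0.617213

triangle: 3!·3!·2!/9! = 72/362880
(j±m)!: 6!·0!·1!·4!·4!·1! = 414720
prefactor² = (2J+1)·Δ·N² = 3456/7
  k=0: +1/(0!·3!·0!·1!·3!·1!) = 1/36
Σ = 1/36  ⇒  CG² = 3456/7·1/36² = 8/21
CG = +√(8/21) = +0.617213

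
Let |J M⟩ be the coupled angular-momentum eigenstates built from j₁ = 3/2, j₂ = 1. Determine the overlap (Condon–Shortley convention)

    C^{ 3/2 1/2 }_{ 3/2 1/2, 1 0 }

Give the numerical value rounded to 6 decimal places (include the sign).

+√(1/15) ≈ +0.258199

j₁+j₂−J=1  J+j₁−j₂=2  J−j₁+j₂=1  j₁+j₂+J+1=5
(j₁±m₁, j₂±m₂, J±M) = (2,1,1,1,2,1)
P² = 4/15
sum k=0..1:
  [0] +1/1 = 1
  [1] −1/2 = -1/2
S = 1/2
C² = P²·S² = 1/15 ; C = +0.258199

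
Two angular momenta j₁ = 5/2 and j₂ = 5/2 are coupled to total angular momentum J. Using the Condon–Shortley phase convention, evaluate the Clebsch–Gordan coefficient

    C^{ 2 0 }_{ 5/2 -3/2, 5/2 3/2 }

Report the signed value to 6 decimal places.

−√(1/84) = -0.109109

triangle: 3!*2!*2!/8! = 24/40320
(j±m)!: 1!*4!*4!*1!*2!*2! = 2304
prefactor² = (2J+1)*Δ*N² = 48/7
  k=2: +1/(2!*1!*2!*2!*0!*0!) = 1/8
  k=3: −1/(3!*0!*1!*1!*1!*1!) = -1/6
Σ = -1/24  ⇒  CG² = 48/7*(-1/24)² = 1/84
CG = −√(1/84) = -0.109109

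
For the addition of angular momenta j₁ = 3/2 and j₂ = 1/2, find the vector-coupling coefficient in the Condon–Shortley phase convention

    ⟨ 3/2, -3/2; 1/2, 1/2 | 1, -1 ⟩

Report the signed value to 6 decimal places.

-0.866025  (= −√(3/4))

triangle: 1!*2!*0!/4! = 2/24
(j±m)!: 0!*3!*1!*0!*0!*2! = 12
prefactor² = (2J+1)*Δ*N² = 3
  k=1: −1/(1!*0!*2!*0!*0!*0!) = -1/2
Σ = -1/2  ⇒  CG² = 3*(-1/2)² = 3/4
CG = −√(3/4) = -0.866025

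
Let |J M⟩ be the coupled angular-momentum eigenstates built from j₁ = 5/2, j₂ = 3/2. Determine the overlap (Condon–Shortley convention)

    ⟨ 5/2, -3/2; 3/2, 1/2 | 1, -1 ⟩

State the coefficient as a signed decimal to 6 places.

j₁+j₂−J=3  J+j₁−j₂=2  J−j₁+j₂=0  j₁+j₂+J+1=6
(j₁±m₁, j₂±m₂, J±M) = (1,4,2,1,0,2)
P² = 24/5
sum k=2..2:
  [2] +1/4 = 1/4
S = 1/4
C² = P²·S² = 3/10 ; C = +0.547723

+0.547723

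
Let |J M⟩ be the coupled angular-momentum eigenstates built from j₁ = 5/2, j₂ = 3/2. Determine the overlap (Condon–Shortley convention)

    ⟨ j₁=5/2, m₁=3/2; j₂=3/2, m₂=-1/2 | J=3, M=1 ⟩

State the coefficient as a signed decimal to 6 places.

√[7·1!4!2!/8! · 4!1!1!2!4!2!] = √(96/5)
  +(−1)^0/∏(0,1,1,1,3,1)! = 1/6  (running 1/6)
  +(−1)^1/∏(1,0,0,0,4,2)! = -1/48  (running 7/48)
⟨..|..⟩ = √(96/5)·(7/48) = +0.639010

+0.639010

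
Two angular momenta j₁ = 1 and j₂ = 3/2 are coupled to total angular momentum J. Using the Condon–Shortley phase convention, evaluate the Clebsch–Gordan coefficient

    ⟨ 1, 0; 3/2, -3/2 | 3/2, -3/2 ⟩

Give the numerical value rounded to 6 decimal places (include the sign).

√[4·1!1!2!/5! · 1!1!0!3!0!3!] = √(12/5)
  +(−1)^0/∏(0,1,1,0,0,2)! = 1/2  (running 1/2)
⟨..|..⟩ = √(12/5)·(1/2) = +0.774597

+0.774597  (= +√(3/5))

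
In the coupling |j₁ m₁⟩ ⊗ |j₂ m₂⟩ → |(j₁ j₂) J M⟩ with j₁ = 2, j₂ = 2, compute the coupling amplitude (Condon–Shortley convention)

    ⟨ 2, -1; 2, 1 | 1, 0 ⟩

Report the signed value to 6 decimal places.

+0.316228

triangle: 3!·1!·1!/6! = 6/720
(j±m)!: 1!·3!·3!·1!·1!·1! = 36
prefactor² = (2J+1)·Δ·N² = 9/10
  k=2: +1/(2!·1!·1!·1!·0!·0!) = 1/2
  k=3: −1/(3!·0!·0!·0!·1!·1!) = -1/6
Σ = 1/3  ⇒  CG² = 9/10·1/3² = 1/10
CG = +√(1/10) = +0.316228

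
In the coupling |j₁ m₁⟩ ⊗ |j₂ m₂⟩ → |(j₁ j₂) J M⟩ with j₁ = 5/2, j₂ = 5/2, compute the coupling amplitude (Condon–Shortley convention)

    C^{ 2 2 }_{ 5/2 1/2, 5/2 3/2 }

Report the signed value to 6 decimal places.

+√(9/28) = +0.566947

triangle: 3!·2!·2!/8! = 24/40320
(j±m)!: 3!·2!·4!·1!·4!·0! = 6912
prefactor² = (2J+1)·Δ·N² = 144/7
  k=2: +1/(2!·1!·0!·2!·2!·0!) = 1/8
Σ = 1/8  ⇒  CG² = 144/7·1/8² = 9/28
CG = +√(9/28) = +0.566947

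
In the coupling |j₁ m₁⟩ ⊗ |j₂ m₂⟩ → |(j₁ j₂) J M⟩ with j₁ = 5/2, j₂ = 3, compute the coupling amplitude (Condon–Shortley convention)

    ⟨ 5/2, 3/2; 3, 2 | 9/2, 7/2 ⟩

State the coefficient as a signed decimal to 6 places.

−√(1/99) ≈ -0.100504

√[10·1!4!5!/11! · 4!1!5!1!8!1!] = √(921600/11)
  +(−1)^0/∏(0,1,1,5,3,0)! = 1/720  (running 1/720)
  +(−1)^1/∏(1,0,0,4,4,1)! = -1/576  (running -1/2880)
⟨..|..⟩ = √(921600/11)·(-1/2880) = -0.100504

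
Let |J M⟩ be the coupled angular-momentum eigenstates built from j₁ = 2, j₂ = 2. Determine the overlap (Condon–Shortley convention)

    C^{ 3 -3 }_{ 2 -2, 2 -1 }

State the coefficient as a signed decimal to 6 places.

√[7·1!3!3!/8! · 0!4!1!3!0!6!] = √(648)
  +(−1)^1/∏(1,0,3,0,0,3)! = -1/36  (running -1/36)
⟨..|..⟩ = √(648)·(-1/36) = -0.707107

-0.707107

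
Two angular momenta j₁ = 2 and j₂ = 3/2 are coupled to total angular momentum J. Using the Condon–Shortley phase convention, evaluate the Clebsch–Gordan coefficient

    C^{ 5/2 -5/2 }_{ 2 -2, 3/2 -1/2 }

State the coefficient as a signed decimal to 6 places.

triangle: 1!·3!·2!/7! = 12/5040
(j±m)!: 0!·4!·1!·2!·0!·5! = 5760
prefactor² = (2J+1)·Δ·N² = 576/7
  k=1: −1/(1!·0!·3!·0!·0!·2!) = -1/12
Σ = -1/12  ⇒  CG² = 576/7·(-1/12)² = 4/7
CG = −√(4/7) = -0.755929

−√(4/7) = -0.755929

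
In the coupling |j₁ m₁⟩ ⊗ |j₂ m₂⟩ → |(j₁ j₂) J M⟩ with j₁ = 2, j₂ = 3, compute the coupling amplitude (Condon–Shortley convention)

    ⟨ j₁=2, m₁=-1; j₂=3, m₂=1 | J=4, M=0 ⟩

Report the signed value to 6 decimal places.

√[9·1!3!5!/10! · 1!3!4!2!4!4!] = √(10368/35)
  +(−1)^0/∏(0,1,3,4,0,1)! = 1/144  (running 1/144)
  +(−1)^1/∏(1,0,2,3,1,2)! = -1/24  (running -5/144)
⟨..|..⟩ = √(10368/35)·(-5/144) = -0.597614

-0.597614  (= −√(5/14))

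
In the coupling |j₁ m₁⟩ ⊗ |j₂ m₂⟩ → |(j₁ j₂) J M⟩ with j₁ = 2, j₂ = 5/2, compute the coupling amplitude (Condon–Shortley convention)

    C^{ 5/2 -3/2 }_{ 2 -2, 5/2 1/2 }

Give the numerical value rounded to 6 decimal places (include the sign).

triangle: 2!·2!·3!/8! = 24/40320
(j±m)!: 0!·4!·3!·2!·1!·4! = 6912
prefactor² = (2J+1)·Δ·N² = 864/35
  k=2: +1/(2!·0!·2!·1!·0!·2!) = 1/8
Σ = 1/8  ⇒  CG² = 864/35·1/8² = 27/70
CG = +√(27/70) = +0.621059

+0.621059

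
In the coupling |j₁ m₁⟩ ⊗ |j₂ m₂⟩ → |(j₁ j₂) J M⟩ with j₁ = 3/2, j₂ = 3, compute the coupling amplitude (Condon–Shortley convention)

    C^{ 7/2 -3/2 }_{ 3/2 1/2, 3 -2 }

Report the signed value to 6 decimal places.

triangle: 1!×2!×5!/9! = 240/362880
(j±m)!: 2!×1!×1!×5!×2!×5! = 57600
prefactor² = (2J+1)×Δ×N² = 6400/21
  k=0: +1/(0!×1!×1!×1!×1!×4!) = 1/24
  k=1: −1/(1!×0!×0!×0!×2!×5!) = -1/240
Σ = 3/80  ⇒  CG² = 6400/21×3/80² = 3/7
CG = +√(3/7) = +0.654654

+√(3/7) ≈ +0.654654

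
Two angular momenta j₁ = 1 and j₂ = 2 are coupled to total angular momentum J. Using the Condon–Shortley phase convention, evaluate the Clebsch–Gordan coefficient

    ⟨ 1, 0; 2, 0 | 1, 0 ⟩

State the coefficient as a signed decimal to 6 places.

-0.632456  (= −√(2/5))

√[3·2!0!2!/5! · 1!1!2!2!1!1!] = √(2/5)
  +(−1)^1/∏(1,1,0,1,0,1)! = -1  (running -1)
⟨..|..⟩ = √(2/5)·(-1) = -0.632456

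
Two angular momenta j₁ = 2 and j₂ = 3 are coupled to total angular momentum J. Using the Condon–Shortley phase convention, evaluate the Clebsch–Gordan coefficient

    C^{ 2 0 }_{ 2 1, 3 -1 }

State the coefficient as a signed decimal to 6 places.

triangle: 3!·1!·3!/8! = 36/40320
(j±m)!: 3!·1!·2!·4!·2!·2! = 1152
prefactor² = (2J+1)·Δ·N² = 36/7
  k=0: +1/(0!·3!·1!·2!·0!·1!) = 1/12
  k=1: −1/(1!·2!·0!·1!·1!·2!) = -1/4
Σ = -1/6  ⇒  CG² = 36/7·(-1/6)² = 1/7
CG = −√(1/7) = -0.377964

−√(1/7) ≈ -0.377964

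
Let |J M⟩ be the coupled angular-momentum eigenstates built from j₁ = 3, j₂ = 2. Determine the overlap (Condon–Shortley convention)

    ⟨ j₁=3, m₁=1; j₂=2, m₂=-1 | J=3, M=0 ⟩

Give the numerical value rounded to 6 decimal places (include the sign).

+0.182574

√[7·2!4!2!/9! · 4!2!1!3!3!3!] = √(96/5)
  +(−1)^0/∏(0,2,2,1,2,1)! = 1/8  (running 1/8)
  +(−1)^1/∏(1,1,1,0,3,2)! = -1/12  (running 1/24)
⟨..|..⟩ = √(96/5)·(1/24) = +0.182574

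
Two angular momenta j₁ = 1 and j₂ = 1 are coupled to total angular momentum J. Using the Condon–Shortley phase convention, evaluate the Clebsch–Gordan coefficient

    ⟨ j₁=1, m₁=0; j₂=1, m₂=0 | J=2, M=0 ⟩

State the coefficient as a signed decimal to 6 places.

triangle: 0!×2!×2!/5! = 4/120
(j±m)!: 1!×1!×1!×1!×2!×2! = 4
prefactor² = (2J+1)×Δ×N² = 2/3
  k=0: +1/(0!×0!×1!×1!×1!×1!) = 1
Σ = 1  ⇒  CG² = 2/3×1² = 2/3
CG = +√(2/3) = +0.816497

+0.816497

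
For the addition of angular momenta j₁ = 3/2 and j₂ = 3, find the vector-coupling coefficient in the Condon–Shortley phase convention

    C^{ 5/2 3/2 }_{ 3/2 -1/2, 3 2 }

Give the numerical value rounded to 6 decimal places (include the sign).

triangle: 2!×1!×4!/8! = 48/40320
(j±m)!: 1!×2!×5!×1!×4!×1! = 5760
prefactor² = (2J+1)×Δ×N² = 288/7
  k=1: −1/(1!×1!×1!×4!×0!×0!) = -1/24
  k=2: +1/(2!×0!×0!×3!×1!×1!) = 1/12
Σ = 1/24  ⇒  CG² = 288/7×1/24² = 1/14
CG = +√(1/14) = +0.267261

+0.267261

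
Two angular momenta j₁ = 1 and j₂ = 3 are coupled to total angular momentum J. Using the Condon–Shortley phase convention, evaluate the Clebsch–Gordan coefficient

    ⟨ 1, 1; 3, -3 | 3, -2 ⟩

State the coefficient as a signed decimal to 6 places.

j₁+j₂−J=1  J+j₁−j₂=1  J−j₁+j₂=5  j₁+j₂+J+1=8
(j₁±m₁, j₂±m₂, J±M) = (2,0,0,6,1,5)
P² = 3600
sum k=0..0:
  [0] +1/120 = 1/120
S = 1/120
C² = P²·S² = 1/4 ; C = +0.500000

+√(1/4) = +0.500000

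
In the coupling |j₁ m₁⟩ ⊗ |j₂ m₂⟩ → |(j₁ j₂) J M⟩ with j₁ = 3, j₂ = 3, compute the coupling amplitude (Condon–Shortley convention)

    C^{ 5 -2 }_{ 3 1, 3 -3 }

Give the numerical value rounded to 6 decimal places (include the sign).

+0.408248  (= +√(1/6))

j₁+j₂−J=1  J+j₁−j₂=5  J−j₁+j₂=5  j₁+j₂+J+1=12
(j₁±m₁, j₂±m₂, J±M) = (4,2,0,6,3,7)
P² = 345600
sum k=0..0:
  [0] +1/1440 = 1/1440
S = 1/1440
C² = P²·S² = 1/6 ; C = +0.408248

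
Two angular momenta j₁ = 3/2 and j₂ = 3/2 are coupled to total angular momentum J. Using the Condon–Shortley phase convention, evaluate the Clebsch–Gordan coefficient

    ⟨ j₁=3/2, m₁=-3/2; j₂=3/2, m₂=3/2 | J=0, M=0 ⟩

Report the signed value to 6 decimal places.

triangle: 3!·0!·0!/4! = 6/24
(j±m)!: 0!·3!·3!·0!·0!·0! = 36
prefactor² = (2J+1)·Δ·N² = 9
  k=3: −1/(3!·0!·0!·0!·0!·0!) = -1/6
Σ = -1/6  ⇒  CG² = 9·(-1/6)² = 1/4
CG = −√(1/4) = -0.500000

-0.500000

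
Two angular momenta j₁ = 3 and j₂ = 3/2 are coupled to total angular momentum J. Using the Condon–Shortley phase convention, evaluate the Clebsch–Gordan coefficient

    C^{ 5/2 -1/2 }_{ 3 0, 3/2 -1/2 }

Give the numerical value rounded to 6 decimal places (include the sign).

−√(6/35) ≈ -0.414039

j₁+j₂−J=2  J+j₁−j₂=4  J−j₁+j₂=1  j₁+j₂+J+1=8
(j₁±m₁, j₂±m₂, J±M) = (3,3,1,2,2,3)
P² = 216/35
sum k=0..1:
  [0] +1/12 = 1/12
  [1] −1/4 = -1/4
S = -1/6
C² = P²·S² = 6/35 ; C = -0.414039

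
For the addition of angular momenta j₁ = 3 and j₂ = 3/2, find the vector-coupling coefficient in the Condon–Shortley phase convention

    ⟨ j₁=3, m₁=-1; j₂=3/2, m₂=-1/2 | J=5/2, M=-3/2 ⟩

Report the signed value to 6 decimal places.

−√(7/20) = -0.591608

√[6·2!4!1!/8! · 2!4!1!2!1!4!] = √(576/35)
  +(−1)^0/∏(0,2,4,1,0,0)! = 1/48  (running 1/48)
  +(−1)^1/∏(1,1,3,0,1,1)! = -1/6  (running -7/48)
⟨..|..⟩ = √(576/35)·(-7/48) = -0.591608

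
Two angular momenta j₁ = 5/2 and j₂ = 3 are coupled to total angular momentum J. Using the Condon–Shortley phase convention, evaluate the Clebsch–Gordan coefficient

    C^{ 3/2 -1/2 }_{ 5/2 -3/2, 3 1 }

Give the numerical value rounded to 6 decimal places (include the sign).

-0.483046  (= −√(7/30))

√[4·4!1!2!/8! · 1!4!4!2!1!2!] = √(384/35)
  +(−1)^3/∏(3,1,1,1,0,1)! = -1/6  (running -1/6)
  +(−1)^4/∏(4,0,0,0,1,2)! = 1/48  (running -7/48)
⟨..|..⟩ = √(384/35)·(-7/48) = -0.483046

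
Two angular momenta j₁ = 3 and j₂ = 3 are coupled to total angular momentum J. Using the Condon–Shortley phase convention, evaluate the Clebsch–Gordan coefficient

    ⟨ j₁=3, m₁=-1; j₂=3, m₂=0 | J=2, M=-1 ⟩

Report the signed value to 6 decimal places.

+0.154303  (= +√(1/42))

√[5·4!2!2!/9! · 2!4!3!3!1!3!] = √(96/7)
  +(−1)^2/∏(2,2,2,1,0,1)! = 1/8  (running 1/8)
  +(−1)^3/∏(3,1,1,0,1,2)! = -1/12  (running 1/24)
⟨..|..⟩ = √(96/7)·(1/24) = +0.154303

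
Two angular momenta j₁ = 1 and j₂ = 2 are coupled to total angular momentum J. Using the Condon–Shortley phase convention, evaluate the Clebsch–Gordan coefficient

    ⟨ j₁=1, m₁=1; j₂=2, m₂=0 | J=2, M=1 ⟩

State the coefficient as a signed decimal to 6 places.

√[5·1!1!3!/6! · 2!0!2!2!3!1!] = √(2)
  +(−1)^0/∏(0,1,0,2,1,1)! = 1/2  (running 1/2)
⟨..|..⟩ = √(2)·(1/2) = +0.707107

+√(1/2) = +0.707107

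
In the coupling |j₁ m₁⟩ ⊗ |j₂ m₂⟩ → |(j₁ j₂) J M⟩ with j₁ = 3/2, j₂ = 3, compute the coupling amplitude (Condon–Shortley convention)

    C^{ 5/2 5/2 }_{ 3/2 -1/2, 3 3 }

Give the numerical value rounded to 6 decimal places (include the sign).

j₁+j₂−J=2  J+j₁−j₂=1  J−j₁+j₂=4  j₁+j₂+J+1=8
(j₁±m₁, j₂±m₂, J±M) = (1,2,6,0,5,0)
P² = 8640/7
sum k=2..2:
  [2] +1/48 = 1/48
S = 1/48
C² = P²·S² = 15/28 ; C = +0.731925

+√(15/28) ≈ +0.731925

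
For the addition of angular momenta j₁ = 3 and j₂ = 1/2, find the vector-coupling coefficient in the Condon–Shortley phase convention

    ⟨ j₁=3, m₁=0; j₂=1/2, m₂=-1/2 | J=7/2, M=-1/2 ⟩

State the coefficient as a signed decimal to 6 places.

triangle: 0!*6!*1!/8! = 720/40320
(j±m)!: 3!*3!*0!*1!*3!*4! = 5184
prefactor² = (2J+1)*Δ*N² = 5184/7
  k=0: +1/(0!*0!*3!*0!*3!*1!) = 1/36
Σ = 1/36  ⇒  CG² = 5184/7*1/36² = 4/7
CG = +√(4/7) = +0.755929

+0.755929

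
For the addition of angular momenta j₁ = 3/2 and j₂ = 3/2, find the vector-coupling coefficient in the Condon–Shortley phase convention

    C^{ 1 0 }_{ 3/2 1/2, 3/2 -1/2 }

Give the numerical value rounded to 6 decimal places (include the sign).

-0.223607

j₁+j₂−J=2  J+j₁−j₂=1  J−j₁+j₂=1  j₁+j₂+J+1=5
(j₁±m₁, j₂±m₂, J±M) = (2,1,1,2,1,1)
P² = 1/5
sum k=0..1:
  [0] +1/2 = 1/2
  [1] −1/1 = -1
S = -1/2
C² = P²·S² = 1/20 ; C = -0.223607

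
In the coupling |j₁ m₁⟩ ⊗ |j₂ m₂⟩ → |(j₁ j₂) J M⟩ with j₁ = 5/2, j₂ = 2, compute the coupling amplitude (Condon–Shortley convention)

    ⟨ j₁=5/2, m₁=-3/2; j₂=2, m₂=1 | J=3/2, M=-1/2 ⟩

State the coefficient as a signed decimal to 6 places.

+0.138013  (= +√(2/105))

j₁+j₂−J=3  J+j₁−j₂=2  J−j₁+j₂=1  j₁+j₂+J+1=7
(j₁±m₁, j₂±m₂, J±M) = (1,4,3,1,1,2)
P² = 96/35
sum k=2..3:
  [2] +1/4 = 1/4
  [3] −1/6 = -1/6
S = 1/12
C² = P²·S² = 2/105 ; C = +0.138013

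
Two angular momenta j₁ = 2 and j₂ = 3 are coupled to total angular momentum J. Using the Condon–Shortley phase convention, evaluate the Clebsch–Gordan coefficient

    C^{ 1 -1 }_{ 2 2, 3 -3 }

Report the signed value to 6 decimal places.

√[3·4!0!2!/7! · 4!0!0!6!0!2!] = √(6912/7)
  +(−1)^0/∏(0,4,0,0,0,2)! = 1/48  (running 1/48)
⟨..|..⟩ = √(6912/7)·(1/48) = +0.654654

+√(3/7) = +0.654654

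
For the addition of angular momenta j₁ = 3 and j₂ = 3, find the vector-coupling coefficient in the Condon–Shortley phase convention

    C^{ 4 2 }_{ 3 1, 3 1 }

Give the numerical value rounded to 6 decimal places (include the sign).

√[9·2!4!4!/11! · 4!2!4!2!6!2!] = √(331776/385)
  +(−1)^0/∏(0,2,2,4,2,0)! = 1/192  (running 1/192)
  +(−1)^1/∏(1,1,1,3,3,1)! = -1/36  (running -13/576)
  +(−1)^2/∏(2,0,0,2,4,2)! = 1/192  (running -5/288)
⟨..|..⟩ = √(331776/385)·(-5/288) = -0.509647

−√(20/77) ≈ -0.509647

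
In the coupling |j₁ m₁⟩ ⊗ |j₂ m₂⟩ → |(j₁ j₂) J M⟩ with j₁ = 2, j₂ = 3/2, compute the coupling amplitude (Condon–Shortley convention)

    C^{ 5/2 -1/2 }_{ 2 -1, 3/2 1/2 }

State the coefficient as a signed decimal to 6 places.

√[6·1!3!2!/7! · 1!3!2!1!2!3!] = √(72/35)
  +(−1)^0/∏(0,1,3,2,0,0)! = 1/12  (running 1/12)
  +(−1)^1/∏(1,0,2,1,1,1)! = -1/2  (running -5/12)
⟨..|..⟩ = √(72/35)·(-5/12) = -0.597614

-0.597614  (= −√(5/14))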